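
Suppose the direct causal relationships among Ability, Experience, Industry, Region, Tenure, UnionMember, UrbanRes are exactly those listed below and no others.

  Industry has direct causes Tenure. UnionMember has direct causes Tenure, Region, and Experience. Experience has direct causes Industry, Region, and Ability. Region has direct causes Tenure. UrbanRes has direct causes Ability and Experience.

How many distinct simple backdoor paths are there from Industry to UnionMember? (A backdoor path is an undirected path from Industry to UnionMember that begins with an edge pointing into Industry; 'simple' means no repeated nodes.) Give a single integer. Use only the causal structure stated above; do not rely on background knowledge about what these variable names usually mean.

A backdoor path from Industry to UnionMember is any simple undirected path whose first edge points into Industry (i.e. leaves Industry via a parent).
Parents of Industry: {Tenure}.
Enumerating:
  P1: Industry <- Tenure -> Region -> Experience -> UnionMember
  P2: Industry <- Tenure -> Region -> UnionMember
  P3: Industry <- Tenure -> UnionMember
That exhausts the simple backdoor paths. Count: 3.

3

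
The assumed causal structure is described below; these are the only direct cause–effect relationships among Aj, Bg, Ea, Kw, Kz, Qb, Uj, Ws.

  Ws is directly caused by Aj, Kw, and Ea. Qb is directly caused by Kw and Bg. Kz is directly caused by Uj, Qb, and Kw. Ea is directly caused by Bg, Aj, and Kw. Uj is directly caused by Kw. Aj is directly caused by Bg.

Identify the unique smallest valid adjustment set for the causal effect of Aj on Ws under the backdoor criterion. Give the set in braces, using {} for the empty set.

{Bg}

Variables eligible for adjustment (non-descendants of Aj, excluding Aj and Ws): {Bg, Kw, Kz, Qb, Uj}.
Backdoor paths from Aj to Ws:
  P1: Aj <- Bg -> Qb <- Kw -> Ea -> Ws
  P2: Aj <- Bg -> Qb <- Kw -> Ws
  P3: Aj <- Bg -> Qb -> Kz <- Kw -> Ea -> Ws
  P4: Aj <- Bg -> Qb -> Kz <- Kw -> Ws
  P5: Aj <- Bg -> Qb -> Kz <- Uj <- Kw -> Ea -> Ws
  P6: Aj <- Bg -> Qb -> Kz <- Uj <- Kw -> Ws
  P7: Aj <- Bg -> Ea <- Kw -> Ws
  P8: Aj <- Bg -> Ea -> Ws
The empty set is not sufficient: P8 (Aj <- Bg -> Ea -> Ws) has no collider blocking it and no conditioned non-collider, so it is open.
Try {Bg}:
  P1: blocked at fork node Bg ∈ conditioning set.
  P2: blocked at fork node Bg ∈ conditioning set.
  P3: blocked at fork node Bg ∈ conditioning set.
  P4: blocked at fork node Bg ∈ conditioning set.
  P5: blocked at fork node Bg ∈ conditioning set.
  P6: blocked at fork node Bg ∈ conditioning set.
  P7: blocked at fork node Bg ∈ conditioning set.
  P8: blocked at fork node Bg ∈ conditioning set.
{Bg} contains no descendant of Aj and blocks every backdoor path.
No other singleton works — e.g. {Kw} leaves P8 open — so {Bg} is the unique smallest valid adjustment set.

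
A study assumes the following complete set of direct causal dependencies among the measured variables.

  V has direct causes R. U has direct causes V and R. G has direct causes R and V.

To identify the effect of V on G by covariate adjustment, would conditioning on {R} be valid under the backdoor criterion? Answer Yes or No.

Backdoor paths from V to G (paths whose first edge points into V):
  P1: V <- R -> G
Condition 1 (no descendant of V in the set): holds — descendants of V are {G, U}; none are in {R}.
Condition 2 (every backdoor path blocked by {R}):
  P1: blocked at fork node R ∈ conditioning set.
{R} satisfies the backdoor criterion.

Yes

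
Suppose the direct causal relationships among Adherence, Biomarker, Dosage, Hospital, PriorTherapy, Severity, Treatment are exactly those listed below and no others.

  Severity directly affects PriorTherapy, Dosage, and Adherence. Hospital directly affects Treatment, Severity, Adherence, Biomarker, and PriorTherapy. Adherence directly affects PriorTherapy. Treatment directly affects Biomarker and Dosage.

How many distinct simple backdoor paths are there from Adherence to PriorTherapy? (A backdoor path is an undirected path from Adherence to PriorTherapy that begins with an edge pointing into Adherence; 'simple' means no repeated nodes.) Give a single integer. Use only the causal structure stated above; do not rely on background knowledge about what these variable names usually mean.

A backdoor path from Adherence to PriorTherapy is any simple undirected path whose first edge points into Adherence (i.e. leaves Adherence via a parent).
Parents of Adherence: {Hospital, Severity}.
Enumerating:
  P1: Adherence <- Hospital -> Severity -> PriorTherapy
  P2: Adherence <- Hospital -> Treatment -> Dosage <- Severity -> PriorTherapy
  P3: Adherence <- Hospital -> PriorTherapy
  P4: Adherence <- Hospital -> Biomarker <- Treatment -> Dosage <- Severity -> PriorTherapy
  P5: Adherence <- Severity <- Hospital -> PriorTherapy
  P6: Adherence <- Severity -> Dosage <- Treatment <- Hospital -> PriorTherapy
  P7: Adherence <- Severity -> Dosage <- Treatment -> Biomarker <- Hospital -> PriorTherapy
  P8: Adherence <- Severity -> PriorTherapy
That exhausts the simple backdoor paths. Count: 8.

8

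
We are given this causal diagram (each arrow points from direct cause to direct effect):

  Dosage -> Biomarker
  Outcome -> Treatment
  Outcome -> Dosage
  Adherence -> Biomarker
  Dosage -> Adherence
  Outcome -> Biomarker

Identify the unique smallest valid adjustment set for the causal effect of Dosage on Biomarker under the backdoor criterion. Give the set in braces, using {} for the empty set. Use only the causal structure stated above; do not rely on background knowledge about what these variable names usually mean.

Variables eligible for adjustment (non-descendants of Dosage, excluding Dosage and Biomarker): {Outcome, Treatment}.
Backdoor paths from Dosage to Biomarker:
  P1: Dosage <- Outcome -> Biomarker
The empty set is not sufficient: P1 (Dosage <- Outcome -> Biomarker) has no collider blocking it and no conditioned non-collider, so it is open.
Try {Outcome}:
  P1: blocked at fork node Outcome ∈ conditioning set.
{Outcome} contains no descendant of Dosage and blocks every backdoor path.
No other singleton works — e.g. {Treatment} leaves P1 open — so {Outcome} is the unique smallest valid adjustment set.

{Outcome}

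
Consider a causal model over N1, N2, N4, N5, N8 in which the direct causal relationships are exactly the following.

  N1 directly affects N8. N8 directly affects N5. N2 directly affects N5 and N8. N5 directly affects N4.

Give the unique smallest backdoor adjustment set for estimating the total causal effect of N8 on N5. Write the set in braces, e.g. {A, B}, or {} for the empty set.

{N2}

Variables eligible for adjustment (non-descendants of N8, excluding N8 and N5): {N1, N2}.
Backdoor paths from N8 to N5:
  P1: N8 <- N2 -> N5
The empty set is not sufficient: P1 (N8 <- N2 -> N5) has no collider blocking it and no conditioned non-collider, so it is open.
Try {N2}:
  P1: blocked at fork node N2 ∈ conditioning set.
{N2} contains no descendant of N8 and blocks every backdoor path.
No other singleton works — e.g. {N1} leaves P1 open — so {N2} is the unique smallest valid adjustment set.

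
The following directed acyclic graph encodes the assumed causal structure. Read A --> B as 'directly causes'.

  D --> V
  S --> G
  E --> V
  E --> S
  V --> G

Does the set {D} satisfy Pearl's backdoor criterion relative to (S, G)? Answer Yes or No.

No

Backdoor paths from S to G (paths whose first edge points into S):
  P1: S <- E -> V -> G
Condition 1 (no descendant of S in the set): holds — descendants of S are {G}; none are in {D}.
Condition 2 (every backdoor path blocked by {D}):
  P1: open — no interior node is in the conditioning set.
{D} does not satisfy the backdoor criterion.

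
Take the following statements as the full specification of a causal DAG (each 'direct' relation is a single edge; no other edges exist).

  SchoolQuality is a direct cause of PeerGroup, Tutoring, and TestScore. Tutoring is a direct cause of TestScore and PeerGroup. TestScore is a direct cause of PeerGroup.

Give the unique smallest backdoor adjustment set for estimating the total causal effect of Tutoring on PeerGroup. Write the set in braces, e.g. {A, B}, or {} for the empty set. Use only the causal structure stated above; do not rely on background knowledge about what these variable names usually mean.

Variables eligible for adjustment (non-descendants of Tutoring, excluding Tutoring and PeerGroup): {SchoolQuality}.
Backdoor paths from Tutoring to PeerGroup:
  P1: Tutoring <- SchoolQuality -> TestScore -> PeerGroup
  P2: Tutoring <- SchoolQuality -> PeerGroup
The empty set is not sufficient: P1 (Tutoring <- SchoolQuality -> TestScore -> PeerGroup) has no collider blocking it and no conditioned non-collider, so it is open.
Try {SchoolQuality}:
  P1: blocked at fork node SchoolQuality ∈ conditioning set.
  P2: blocked at fork node SchoolQuality ∈ conditioning set.
{SchoolQuality} contains no descendant of Tutoring and blocks every backdoor path.
{SchoolQuality} is the unique smallest valid adjustment set.

{SchoolQuality}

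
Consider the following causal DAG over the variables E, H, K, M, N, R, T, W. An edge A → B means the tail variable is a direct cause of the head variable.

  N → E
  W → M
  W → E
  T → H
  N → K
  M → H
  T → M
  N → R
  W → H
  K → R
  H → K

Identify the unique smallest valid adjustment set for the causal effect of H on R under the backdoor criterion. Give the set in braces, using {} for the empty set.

{}

Variables eligible for adjustment (non-descendants of H, excluding H and R): {E, M, N, T, W}.
Backdoor paths from H to R:
  P1: H <- W -> E <- N -> K -> R
  P2: H <- W -> E <- N -> R
  P3: H <- T -> M <- W -> E <- N -> K -> R
  P4: H <- T -> M <- W -> E <- N -> R
  P5: H <- M <- W -> E <- N -> K -> R
  P6: H <- M <- W -> E <- N -> R
Each backdoor path contains an unconditioned collider, so every path is already blocked with the empty conditioning set:
  P1: blocked at collider E (neither it nor any descendant is in the conditioning set).
  P2: blocked at collider E (neither it nor any descendant is in the conditioning set).
  P3: blocked at collider M (neither it nor any descendant is in the conditioning set).
  P4: blocked at collider M (neither it nor any descendant is in the conditioning set).
  P5: blocked at collider E (neither it nor any descendant is in the conditioning set).
  P6: blocked at collider E (neither it nor any descendant is in the conditioning set).
The empty set is therefore the unique smallest valid set.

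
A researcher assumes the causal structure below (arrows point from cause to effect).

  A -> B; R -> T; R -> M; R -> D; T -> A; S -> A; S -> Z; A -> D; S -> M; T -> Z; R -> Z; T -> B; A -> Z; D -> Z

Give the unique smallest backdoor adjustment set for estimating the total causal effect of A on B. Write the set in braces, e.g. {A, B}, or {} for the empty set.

{T}

Variables eligible for adjustment (non-descendants of A, excluding A and B): {M, R, S, T}.
Backdoor paths from A to B:
  P1: A <- T -> B
  P2: A <- S -> Z <- R -> T -> B
  P3: A <- S -> Z <- T -> B
  P4: A <- S -> Z <- D <- R -> T -> B
  P5: A <- S -> M <- R -> T -> B
  P6: A <- S -> M <- R -> D -> Z <- T -> B
  P7: A <- S -> M <- R -> Z <- T -> B
The empty set is not sufficient: P1 (A <- T -> B) has no collider blocking it and no conditioned non-collider, so it is open.
Try {T}:
  P1: blocked at fork node T ∈ conditioning set.
  P2: blocked at collider Z (neither it nor any descendant is in the conditioning set).
  P3: blocked at collider Z (neither it nor any descendant is in the conditioning set).
  P4: blocked at collider Z (neither it nor any descendant is in the conditioning set).
  P5: blocked at collider M (neither it nor any descendant is in the conditioning set).
  P6: blocked at collider M (neither it nor any descendant is in the conditioning set).
  P7: blocked at collider M (neither it nor any descendant is in the conditioning set).
{T} contains no descendant of A and blocks every backdoor path.
No other singleton works — e.g. {R} leaves P1 open — so {T} is the unique smallest valid adjustment set.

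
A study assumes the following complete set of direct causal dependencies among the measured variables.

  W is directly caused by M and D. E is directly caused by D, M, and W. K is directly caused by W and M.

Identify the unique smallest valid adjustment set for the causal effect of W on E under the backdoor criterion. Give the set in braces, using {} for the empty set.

{D, M}

Variables eligible for adjustment (non-descendants of W, excluding W and E): {D, M}.
Backdoor paths from W to E:
  P1: W <- M -> E
  P2: W <- D -> E
The empty set is not sufficient: P1 (W <- M -> E) has no collider blocking it and no conditioned non-collider, so it is open.
Try {D, M}:
  P1: blocked at fork node M ∈ conditioning set.
  P2: blocked at fork node D ∈ conditioning set.
{D, M} contains no descendant of W and blocks every backdoor path.
Every element of {D, M} is needed (dropping D leaves P2 open; dropping M leaves P1 open), so no proper subset is valid.
Among all size-2 subsets of the eligible variables, only {D, M} blocks every backdoor path, so it is the unique smallest valid adjustment set.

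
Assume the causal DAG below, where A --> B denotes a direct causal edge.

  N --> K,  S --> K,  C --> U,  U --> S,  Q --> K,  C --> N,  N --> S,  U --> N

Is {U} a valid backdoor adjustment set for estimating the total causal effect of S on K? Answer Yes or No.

Backdoor paths from S to K (paths whose first edge points into S):
  P1: S <- U <- C -> N -> K
  P2: S <- U -> N -> K
  P3: S <- N -> K
Condition 1 (no descendant of S in the set): holds — descendants of S are {K}; none are in {U}.
Condition 2 (every backdoor path blocked by {U}):
  P1: blocked at chain node U ∈ conditioning set.
  P2: blocked at fork node U ∈ conditioning set.
  P3: open — no interior node is in the conditioning set.
{U} does not satisfy the backdoor criterion.

No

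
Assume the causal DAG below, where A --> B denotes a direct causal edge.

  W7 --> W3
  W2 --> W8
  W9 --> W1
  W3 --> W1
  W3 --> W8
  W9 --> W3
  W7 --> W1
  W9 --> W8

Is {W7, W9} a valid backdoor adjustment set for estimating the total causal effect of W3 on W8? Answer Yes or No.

Backdoor paths from W3 to W8 (paths whose first edge points into W3):
  P1: W3 <- W7 -> W1 <- W9 -> W8
  P2: W3 <- W9 -> W8
Condition 1 (no descendant of W3 in the set): holds — descendants of W3 are {W1, W8}; none are in {W7, W9}.
Condition 2 (every backdoor path blocked by {W7, W9}):
  P1: blocked at fork node W7 ∈ conditioning set.
  P2: blocked at fork node W9 ∈ conditioning set.
{W7, W9} satisfies the backdoor criterion.

Yes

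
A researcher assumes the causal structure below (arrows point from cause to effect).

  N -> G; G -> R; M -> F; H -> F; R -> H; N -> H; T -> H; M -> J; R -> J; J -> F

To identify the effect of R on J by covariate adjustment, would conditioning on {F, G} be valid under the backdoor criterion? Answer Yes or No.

Backdoor paths from R to J (paths whose first edge points into R):
  P1: R <- G <- N -> H -> F <- M -> J
  P2: R <- G <- N -> H -> F <- J
Condition 1 (no descendant of R in the set): FAILS — F is a descendant of R.
Condition 2 (every backdoor path blocked by {F, G}):
  P1: blocked at chain node G ∈ conditioning set.
  P2: blocked at chain node G ∈ conditioning set.
{F, G} does not satisfy the backdoor criterion.

No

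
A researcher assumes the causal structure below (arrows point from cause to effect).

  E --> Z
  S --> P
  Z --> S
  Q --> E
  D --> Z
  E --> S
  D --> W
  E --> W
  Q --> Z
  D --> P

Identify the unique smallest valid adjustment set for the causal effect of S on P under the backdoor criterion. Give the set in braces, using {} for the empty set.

{D}

Variables eligible for adjustment (non-descendants of S, excluding S and P): {D, E, Q, W, Z}.
Backdoor paths from S to P:
  P1: S <- E <- Q -> Z <- D -> P
  P2: S <- E -> Z <- D -> P
  P3: S <- E -> W <- D -> P
  P4: S <- Z <- D -> P
  P5: S <- Z <- Q -> E -> W <- D -> P
  P6: S <- Z <- E -> W <- D -> P
The empty set is not sufficient: P4 (S <- Z <- D -> P) has no collider blocking it and no conditioned non-collider, so it is open.
Try {D}:
  P1: blocked at collider Z (neither it nor any descendant is in the conditioning set).
  P2: blocked at collider Z (neither it nor any descendant is in the conditioning set).
  P3: blocked at collider W (neither it nor any descendant is in the conditioning set).
  P4: blocked at fork node D ∈ conditioning set.
  P5: blocked at collider W (neither it nor any descendant is in the conditioning set).
  P6: blocked at collider W (neither it nor any descendant is in the conditioning set).
{D} contains no descendant of S and blocks every backdoor path.
No other singleton works — e.g. {Q} leaves P4 open — so {D} is the unique smallest valid adjustment set.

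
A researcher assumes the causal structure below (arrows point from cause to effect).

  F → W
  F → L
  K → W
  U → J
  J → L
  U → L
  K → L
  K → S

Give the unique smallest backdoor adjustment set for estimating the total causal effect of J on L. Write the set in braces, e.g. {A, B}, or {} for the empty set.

{U}

Variables eligible for adjustment (non-descendants of J, excluding J and L): {F, K, S, U, W}.
Backdoor paths from J to L:
  P1: J <- U -> L
The empty set is not sufficient: P1 (J <- U -> L) has no collider blocking it and no conditioned non-collider, so it is open.
Try {U}:
  P1: blocked at fork node U ∈ conditioning set.
{U} contains no descendant of J and blocks every backdoor path.
No other singleton works — e.g. {F} leaves P1 open — so {U} is the unique smallest valid adjustment set.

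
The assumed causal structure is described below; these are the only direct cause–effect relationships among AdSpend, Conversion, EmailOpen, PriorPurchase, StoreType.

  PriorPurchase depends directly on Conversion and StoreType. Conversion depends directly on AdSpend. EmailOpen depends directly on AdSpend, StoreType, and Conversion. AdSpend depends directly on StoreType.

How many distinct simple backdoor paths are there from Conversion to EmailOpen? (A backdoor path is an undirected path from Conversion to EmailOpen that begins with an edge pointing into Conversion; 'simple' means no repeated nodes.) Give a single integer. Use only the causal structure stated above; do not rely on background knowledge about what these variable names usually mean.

A backdoor path from Conversion to EmailOpen is any simple undirected path whose first edge points into Conversion (i.e. leaves Conversion via a parent).
Parents of Conversion: {AdSpend}.
Enumerating:
  P1: Conversion <- AdSpend <- StoreType -> EmailOpen
  P2: Conversion <- AdSpend -> EmailOpen
That exhausts the simple backdoor paths. Count: 2.

2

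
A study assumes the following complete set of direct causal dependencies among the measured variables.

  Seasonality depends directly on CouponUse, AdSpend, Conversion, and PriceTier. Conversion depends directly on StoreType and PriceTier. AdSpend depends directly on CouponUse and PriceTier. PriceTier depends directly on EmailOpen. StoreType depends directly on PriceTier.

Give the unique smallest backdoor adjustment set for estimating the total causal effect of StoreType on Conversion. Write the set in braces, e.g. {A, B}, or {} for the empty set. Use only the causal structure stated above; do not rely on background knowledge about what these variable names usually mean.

Variables eligible for adjustment (non-descendants of StoreType, excluding StoreType and Conversion): {AdSpend, CouponUse, EmailOpen, PriceTier}.
Backdoor paths from StoreType to Conversion:
  P1: StoreType <- PriceTier -> AdSpend <- CouponUse -> Seasonality <- Conversion
  P2: StoreType <- PriceTier -> AdSpend -> Seasonality <- Conversion
  P3: StoreType <- PriceTier -> Conversion
  P4: StoreType <- PriceTier -> Seasonality <- Conversion
The empty set is not sufficient: P3 (StoreType <- PriceTier -> Conversion) has no collider blocking it and no conditioned non-collider, so it is open.
Try {PriceTier}:
  P1: blocked at fork node PriceTier ∈ conditioning set.
  P2: blocked at fork node PriceTier ∈ conditioning set.
  P3: blocked at fork node PriceTier ∈ conditioning set.
  P4: blocked at fork node PriceTier ∈ conditioning set.
{PriceTier} contains no descendant of StoreType and blocks every backdoor path.
No other singleton works — e.g. {EmailOpen} leaves P3 open — so {PriceTier} is the unique smallest valid adjustment set.

{PriceTier}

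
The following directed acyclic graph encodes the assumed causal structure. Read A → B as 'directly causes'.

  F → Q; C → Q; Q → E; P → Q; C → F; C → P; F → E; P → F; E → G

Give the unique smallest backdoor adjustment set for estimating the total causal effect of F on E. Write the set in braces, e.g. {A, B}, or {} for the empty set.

{C, P}

Variables eligible for adjustment (non-descendants of F, excluding F and E): {C, P}.
Backdoor paths from F to E:
  P1: F <- C -> P -> Q -> E
  P2: F <- C -> Q -> E
  P3: F <- P <- C -> Q -> E
  P4: F <- P -> Q -> E
The empty set is not sufficient: P1 (F <- C -> P -> Q -> E) has no collider blocking it and no conditioned non-collider, so it is open.
Try {C, P}:
  P1: blocked at fork node C ∈ conditioning set.
  P2: blocked at fork node C ∈ conditioning set.
  P3: blocked at chain node P ∈ conditioning set.
  P4: blocked at fork node P ∈ conditioning set.
{C, P} contains no descendant of F and blocks every backdoor path.
Every element of {C, P} is needed (dropping C leaves P2 open; dropping P leaves P4 open), so no proper subset is valid.
Among all size-2 subsets of the eligible variables, only {C, P} blocks every backdoor path, so it is the unique smallest valid adjustment set.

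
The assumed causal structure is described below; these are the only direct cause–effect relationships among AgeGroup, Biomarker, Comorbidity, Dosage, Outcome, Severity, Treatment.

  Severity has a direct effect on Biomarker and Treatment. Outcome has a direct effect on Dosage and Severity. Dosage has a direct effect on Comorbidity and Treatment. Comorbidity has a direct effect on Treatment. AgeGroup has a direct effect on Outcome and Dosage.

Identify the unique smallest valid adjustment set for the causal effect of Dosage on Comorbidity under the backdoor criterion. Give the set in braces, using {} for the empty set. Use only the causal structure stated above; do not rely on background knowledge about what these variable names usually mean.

{}

Variables eligible for adjustment (non-descendants of Dosage, excluding Dosage and Comorbidity): {AgeGroup, Biomarker, Outcome, Severity}.
Backdoor paths from Dosage to Comorbidity:
  P1: Dosage <- AgeGroup -> Outcome -> Severity -> Treatment <- Comorbidity
  P2: Dosage <- Outcome -> Severity -> Treatment <- Comorbidity
Each backdoor path contains an unconditioned collider, so every path is already blocked with the empty conditioning set:
  P1: blocked at collider Treatment (neither it nor any descendant is in the conditioning set).
  P2: blocked at collider Treatment (neither it nor any descendant is in the conditioning set).
The empty set is therefore the unique smallest valid set.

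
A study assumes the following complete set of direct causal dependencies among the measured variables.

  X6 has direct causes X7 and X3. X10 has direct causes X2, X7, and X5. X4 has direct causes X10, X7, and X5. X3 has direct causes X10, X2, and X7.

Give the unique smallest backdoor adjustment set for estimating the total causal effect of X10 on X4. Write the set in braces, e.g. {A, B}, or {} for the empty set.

Variables eligible for adjustment (non-descendants of X10, excluding X10 and X4): {X2, X5, X7}.
Backdoor paths from X10 to X4:
  P1: X10 <- X5 -> X4
  P2: X10 <- X2 -> X3 <- X7 -> X4
  P3: X10 <- X2 -> X3 -> X6 <- X7 -> X4
  P4: X10 <- X7 -> X4
The empty set is not sufficient: P1 (X10 <- X5 -> X4) has no collider blocking it and no conditioned non-collider, so it is open.
Try {X5, X7}:
  P1: blocked at fork node X5 ∈ conditioning set.
  P2: blocked at collider X3 (neither it nor any descendant is in the conditioning set).
  P3: blocked at collider X6 (neither it nor any descendant is in the conditioning set).
  P4: blocked at fork node X7 ∈ conditioning set.
{X5, X7} contains no descendant of X10 and blocks every backdoor path.
Every element of {X5, X7} is needed (dropping X5 leaves P1 open; dropping X7 leaves P4 open), so no proper subset is valid.
Among all size-2 subsets of the eligible variables, only {X5, X7} blocks every backdoor path, so it is the unique smallest valid adjustment set.

{X5, X7}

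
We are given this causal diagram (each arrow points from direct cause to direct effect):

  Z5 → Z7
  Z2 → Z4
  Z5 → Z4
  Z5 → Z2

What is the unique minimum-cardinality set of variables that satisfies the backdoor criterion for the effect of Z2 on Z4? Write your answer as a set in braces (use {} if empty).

{Z5}

Variables eligible for adjustment (non-descendants of Z2, excluding Z2 and Z4): {Z5, Z7}.
Backdoor paths from Z2 to Z4:
  P1: Z2 <- Z5 -> Z4
The empty set is not sufficient: P1 (Z2 <- Z5 -> Z4) has no collider blocking it and no conditioned non-collider, so it is open.
Try {Z5}:
  P1: blocked at fork node Z5 ∈ conditioning set.
{Z5} contains no descendant of Z2 and blocks every backdoor path.
No other singleton works — e.g. {Z7} leaves P1 open — so {Z5} is the unique smallest valid adjustment set.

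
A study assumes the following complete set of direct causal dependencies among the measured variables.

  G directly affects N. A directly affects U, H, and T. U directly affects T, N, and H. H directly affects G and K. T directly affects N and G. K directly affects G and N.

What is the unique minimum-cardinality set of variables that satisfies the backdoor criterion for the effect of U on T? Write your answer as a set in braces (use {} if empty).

{A}

Variables eligible for adjustment (non-descendants of U, excluding U and T): {A}.
Backdoor paths from U to T:
  P1: U <- A -> T
  P2: U <- A -> H -> K -> G <- T
  P3: U <- A -> H -> K -> G -> N <- T
  P4: U <- A -> H -> K -> N <- T
  P5: U <- A -> H -> K -> N <- G <- T
  P6: U <- A -> H -> G <- T
  P7: U <- A -> H -> G <- K -> N <- T
  P8: U <- A -> H -> G -> N <- T
The empty set is not sufficient: P1 (U <- A -> T) has no collider blocking it and no conditioned non-collider, so it is open.
Try {A}:
  P1: blocked at fork node A ∈ conditioning set.
  P2: blocked at fork node A ∈ conditioning set.
  P3: blocked at fork node A ∈ conditioning set.
  P4: blocked at fork node A ∈ conditioning set.
  P5: blocked at fork node A ∈ conditioning set.
  P6: blocked at fork node A ∈ conditioning set.
  P7: blocked at fork node A ∈ conditioning set.
  P8: blocked at fork node A ∈ conditioning set.
{A} contains no descendant of U and blocks every backdoor path.
{A} is the unique smallest valid adjustment set.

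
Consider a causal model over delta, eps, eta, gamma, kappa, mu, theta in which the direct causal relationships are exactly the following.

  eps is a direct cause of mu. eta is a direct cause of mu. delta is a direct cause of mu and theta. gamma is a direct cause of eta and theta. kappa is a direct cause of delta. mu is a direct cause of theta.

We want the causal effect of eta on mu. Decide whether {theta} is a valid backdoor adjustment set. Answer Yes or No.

Backdoor paths from eta to mu (paths whose first edge points into eta):
  P1: eta <- gamma -> theta <- delta -> mu
  P2: eta <- gamma -> theta <- mu
Condition 1 (no descendant of eta in the set): FAILS — theta is a descendant of eta.
Condition 2 (every backdoor path blocked by {theta}):
  P1: open — collider(s) theta are conditioned on (or have a conditioned descendant) and no non-collider on the path is in the set.
  P2: open — collider(s) theta are conditioned on (or have a conditioned descendant) and no non-collider on the path is in the set.
{theta} does not satisfy the backdoor criterion.

No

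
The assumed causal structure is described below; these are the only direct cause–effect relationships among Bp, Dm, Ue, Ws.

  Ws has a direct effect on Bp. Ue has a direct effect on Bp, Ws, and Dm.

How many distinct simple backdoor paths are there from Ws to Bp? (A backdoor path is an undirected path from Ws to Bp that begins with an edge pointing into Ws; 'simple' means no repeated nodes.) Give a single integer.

A backdoor path from Ws to Bp is any simple undirected path whose first edge points into Ws (i.e. leaves Ws via a parent).
Parents of Ws: {Ue}.
Enumerating:
  P1: Ws <- Ue -> Bp
That exhausts the simple backdoor paths. Count: 1.

1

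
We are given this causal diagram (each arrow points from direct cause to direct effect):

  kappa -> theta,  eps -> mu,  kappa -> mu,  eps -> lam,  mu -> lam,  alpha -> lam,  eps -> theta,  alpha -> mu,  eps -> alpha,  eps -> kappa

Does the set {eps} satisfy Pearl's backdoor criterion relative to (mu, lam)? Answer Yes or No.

No

Backdoor paths from mu to lam (paths whose first edge points into mu):
  P1: mu <- eps -> alpha -> lam
  P2: mu <- eps -> lam
  P3: mu <- alpha <- eps -> lam
  P4: mu <- alpha -> lam
  P5: mu <- kappa <- eps -> alpha -> lam
  P6: mu <- kappa <- eps -> lam
  P7: mu <- kappa -> theta <- eps -> alpha -> lam
  P8: mu <- kappa -> theta <- eps -> lam
Condition 1 (no descendant of mu in the set): holds — descendants of mu are {lam}; none are in {eps}.
Condition 2 (every backdoor path blocked by {eps}):
  P1: blocked at fork node eps ∈ conditioning set.
  P2: blocked at fork node eps ∈ conditioning set.
  P3: blocked at fork node eps ∈ conditioning set.
  P4: open — no interior node is in the conditioning set.
  P5: blocked at fork node eps ∈ conditioning set.
  P6: blocked at fork node eps ∈ conditioning set.
  P7: blocked at collider theta (neither it nor any descendant is in the conditioning set).
  P8: blocked at collider theta (neither it nor any descendant is in the conditioning set).
{eps} does not satisfy the backdoor criterion.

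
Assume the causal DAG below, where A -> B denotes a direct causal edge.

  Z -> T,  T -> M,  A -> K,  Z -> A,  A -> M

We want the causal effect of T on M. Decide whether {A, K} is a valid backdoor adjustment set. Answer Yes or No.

Yes

Backdoor paths from T to M (paths whose first edge points into T):
  P1: T <- Z -> A -> M
Condition 1 (no descendant of T in the set): holds — descendants of T are {M}; none are in {A, K}.
Condition 2 (every backdoor path blocked by {A, K}):
  P1: blocked at chain node A ∈ conditioning set.
{A, K} satisfies the backdoor criterion.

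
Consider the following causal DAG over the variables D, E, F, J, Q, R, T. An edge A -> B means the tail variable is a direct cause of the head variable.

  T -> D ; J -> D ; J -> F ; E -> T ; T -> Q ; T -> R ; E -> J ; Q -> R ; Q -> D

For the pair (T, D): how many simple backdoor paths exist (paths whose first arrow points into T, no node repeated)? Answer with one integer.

A backdoor path from T to D is any simple undirected path whose first edge points into T (i.e. leaves T via a parent).
Parents of T: {E}.
Enumerating:
  P1: T <- E -> J -> D
That exhausts the simple backdoor paths. Count: 1.

1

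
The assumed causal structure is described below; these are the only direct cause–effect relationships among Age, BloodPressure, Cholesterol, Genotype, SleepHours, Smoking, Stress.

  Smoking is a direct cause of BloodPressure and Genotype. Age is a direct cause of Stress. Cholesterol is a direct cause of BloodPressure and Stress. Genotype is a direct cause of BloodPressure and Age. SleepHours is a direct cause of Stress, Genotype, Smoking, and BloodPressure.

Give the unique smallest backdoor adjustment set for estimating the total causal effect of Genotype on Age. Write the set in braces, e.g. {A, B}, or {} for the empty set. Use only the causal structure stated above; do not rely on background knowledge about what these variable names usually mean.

{}

Variables eligible for adjustment (non-descendants of Genotype, excluding Genotype and Age): {Cholesterol, SleepHours, Smoking}.
Backdoor paths from Genotype to Age:
  P1: Genotype <- SleepHours -> Smoking -> BloodPressure <- Cholesterol -> Stress <- Age
  P2: Genotype <- SleepHours -> BloodPressure <- Cholesterol -> Stress <- Age
  P3: Genotype <- SleepHours -> Stress <- Age
  P4: Genotype <- Smoking <- SleepHours -> BloodPressure <- Cholesterol -> Stress <- Age
  P5: Genotype <- Smoking <- SleepHours -> Stress <- Age
  P6: Genotype <- Smoking -> BloodPressure <- Cholesterol -> Stress <- Age
  P7: Genotype <- Smoking -> BloodPressure <- SleepHours -> Stress <- Age
Each backdoor path contains an unconditioned collider, so every path is already blocked with the empty conditioning set:
  P1: blocked at collider BloodPressure (neither it nor any descendant is in the conditioning set).
  P2: blocked at collider BloodPressure (neither it nor any descendant is in the conditioning set).
  P3: blocked at collider Stress (neither it nor any descendant is in the conditioning set).
  P4: blocked at collider BloodPressure (neither it nor any descendant is in the conditioning set).
  P5: blocked at collider Stress (neither it nor any descendant is in the conditioning set).
  P6: blocked at collider BloodPressure (neither it nor any descendant is in the conditioning set).
  P7: blocked at collider BloodPressure (neither it nor any descendant is in the conditioning set).
The empty set is therefore the unique smallest valid set.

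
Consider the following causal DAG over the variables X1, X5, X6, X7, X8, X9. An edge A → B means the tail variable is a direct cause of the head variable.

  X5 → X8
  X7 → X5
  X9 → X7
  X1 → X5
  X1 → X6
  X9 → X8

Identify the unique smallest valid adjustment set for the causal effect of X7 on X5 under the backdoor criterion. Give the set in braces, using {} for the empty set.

Variables eligible for adjustment (non-descendants of X7, excluding X7 and X5): {X1, X6, X9}.
Backdoor paths from X7 to X5:
  P1: X7 <- X9 -> X8 <- X5
Each backdoor path contains an unconditioned collider, so every path is already blocked with the empty conditioning set:
  P1: blocked at collider X8 (neither it nor any descendant is in the conditioning set).
The empty set is therefore the unique smallest valid set.

{}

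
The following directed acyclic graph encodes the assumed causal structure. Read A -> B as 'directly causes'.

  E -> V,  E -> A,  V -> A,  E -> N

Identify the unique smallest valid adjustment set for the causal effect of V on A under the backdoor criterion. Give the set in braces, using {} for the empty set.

{E}

Variables eligible for adjustment (non-descendants of V, excluding V and A): {E, N}.
Backdoor paths from V to A:
  P1: V <- E -> A
The empty set is not sufficient: P1 (V <- E -> A) has no collider blocking it and no conditioned non-collider, so it is open.
Try {E}:
  P1: blocked at fork node E ∈ conditioning set.
{E} contains no descendant of V and blocks every backdoor path.
No other singleton works — e.g. {N} leaves P1 open — so {E} is the unique smallest valid adjustment set.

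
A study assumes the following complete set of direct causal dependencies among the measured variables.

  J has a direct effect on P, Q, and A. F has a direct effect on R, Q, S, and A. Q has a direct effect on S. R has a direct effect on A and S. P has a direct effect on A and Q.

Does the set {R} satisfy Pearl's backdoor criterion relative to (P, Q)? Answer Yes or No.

No

Backdoor paths from P to Q (paths whose first edge points into P):
  P1: P <- J -> Q
  P2: P <- J -> A <- F -> Q
  P3: P <- J -> A <- F -> R -> S <- Q
  P4: P <- J -> A <- F -> S <- Q
  P5: P <- J -> A <- R <- F -> Q
  P6: P <- J -> A <- R <- F -> S <- Q
  P7: P <- J -> A <- R -> S <- F -> Q
  P8: P <- J -> A <- R -> S <- Q
Condition 1 (no descendant of P in the set): holds — descendants of P are {A, Q, S}; none are in {R}.
Condition 2 (every backdoor path blocked by {R}):
  P1: open — no interior node is in the conditioning set.
  P2: blocked at collider A (neither it nor any descendant is in the conditioning set).
  P3: blocked at collider A (neither it nor any descendant is in the conditioning set).
  P4: blocked at collider A (neither it nor any descendant is in the conditioning set).
  P5: blocked at collider A (neither it nor any descendant is in the conditioning set).
  P6: blocked at collider A (neither it nor any descendant is in the conditioning set).
  P7: blocked at collider A (neither it nor any descendant is in the conditioning set).
  P8: blocked at collider A (neither it nor any descendant is in the conditioning set).
{R} does not satisfy the backdoor criterion.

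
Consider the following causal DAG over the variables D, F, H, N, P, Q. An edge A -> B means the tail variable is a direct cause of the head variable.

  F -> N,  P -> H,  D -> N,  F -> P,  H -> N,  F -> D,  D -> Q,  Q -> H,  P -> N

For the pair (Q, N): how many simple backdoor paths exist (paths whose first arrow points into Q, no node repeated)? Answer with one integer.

A backdoor path from Q to N is any simple undirected path whose first edge points into Q (i.e. leaves Q via a parent).
Parents of Q: {D}.
Enumerating:
  P1: Q <- D <- F -> P -> H -> N
  P2: Q <- D <- F -> P -> N
  P3: Q <- D <- F -> N
  P4: Q <- D -> N
That exhausts the simple backdoor paths. Count: 4.

4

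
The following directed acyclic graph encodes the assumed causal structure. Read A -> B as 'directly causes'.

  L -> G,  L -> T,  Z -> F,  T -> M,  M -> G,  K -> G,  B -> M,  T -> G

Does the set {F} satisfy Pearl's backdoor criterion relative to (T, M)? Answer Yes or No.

Backdoor paths from T to M (paths whose first edge points into T):
  P1: T <- L -> G <- M
Condition 1 (no descendant of T in the set): holds — descendants of T are {G, M}; none are in {F}.
Condition 2 (every backdoor path blocked by {F}):
  P1: blocked at collider G (neither it nor any descendant is in the conditioning set).
{F} satisfies the backdoor criterion.

Yes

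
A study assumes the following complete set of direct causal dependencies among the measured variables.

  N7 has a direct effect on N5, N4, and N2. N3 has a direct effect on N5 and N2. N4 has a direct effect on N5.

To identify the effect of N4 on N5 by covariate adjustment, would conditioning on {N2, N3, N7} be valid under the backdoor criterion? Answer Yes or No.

Backdoor paths from N4 to N5 (paths whose first edge points into N4):
  P1: N4 <- N7 -> N2 <- N3 -> N5
  P2: N4 <- N7 -> N5
Condition 1 (no descendant of N4 in the set): holds — descendants of N4 are {N5}; none are in {N2, N3, N7}.
Condition 2 (every backdoor path blocked by {N2, N3, N7}):
  P1: blocked at fork node N7 ∈ conditioning set.
  P2: blocked at fork node N7 ∈ conditioning set.
{N2, N3, N7} satisfies the backdoor criterion.

Yes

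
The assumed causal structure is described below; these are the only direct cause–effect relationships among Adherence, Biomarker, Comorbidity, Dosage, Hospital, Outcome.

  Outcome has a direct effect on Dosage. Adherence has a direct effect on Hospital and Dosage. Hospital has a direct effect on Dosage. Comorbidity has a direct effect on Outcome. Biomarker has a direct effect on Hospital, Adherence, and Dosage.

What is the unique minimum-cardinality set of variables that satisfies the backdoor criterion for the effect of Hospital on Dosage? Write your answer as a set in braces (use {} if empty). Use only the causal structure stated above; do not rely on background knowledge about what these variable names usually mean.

Variables eligible for adjustment (non-descendants of Hospital, excluding Hospital and Dosage): {Adherence, Biomarker, Comorbidity, Outcome}.
Backdoor paths from Hospital to Dosage:
  P1: Hospital <- Biomarker -> Adherence -> Dosage
  P2: Hospital <- Biomarker -> Dosage
  P3: Hospital <- Adherence <- Biomarker -> Dosage
  P4: Hospital <- Adherence -> Dosage
The empty set is not sufficient: P1 (Hospital <- Biomarker -> Adherence -> Dosage) has no collider blocking it and no conditioned non-collider, so it is open.
Try {Adherence, Biomarker}:
  P1: blocked at fork node Biomarker ∈ conditioning set.
  P2: blocked at fork node Biomarker ∈ conditioning set.
  P3: blocked at chain node Adherence ∈ conditioning set.
  P4: blocked at fork node Adherence ∈ conditioning set.
{Adherence, Biomarker} contains no descendant of Hospital and blocks every backdoor path.
Every element of {Adherence, Biomarker} is needed (dropping Adherence leaves P4 open; dropping Biomarker leaves P2 open), so no proper subset is valid.
Among all size-2 subsets of the eligible variables, only {Adherence, Biomarker} blocks every backdoor path, so it is the unique smallest valid adjustment set.

{Adherence, Biomarker}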